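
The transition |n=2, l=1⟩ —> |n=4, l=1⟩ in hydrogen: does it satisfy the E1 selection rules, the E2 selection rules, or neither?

Δl = 1 − 1 = +0; l_i + l_f = 2.
E1 (Δl = ±1): not satisfied.
E2 (Δl = 0,±2, l_i+l_f ≥ 2): satisfied.

E2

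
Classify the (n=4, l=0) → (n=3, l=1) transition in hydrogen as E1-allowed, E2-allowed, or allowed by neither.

E1

Δl = 1 − 0 = +1; l_i + l_f = 1.
E1 (Δl = ±1): satisfied.
E2 (Δl = 0,±2, l_i+l_f ≥ 2): not satisfied.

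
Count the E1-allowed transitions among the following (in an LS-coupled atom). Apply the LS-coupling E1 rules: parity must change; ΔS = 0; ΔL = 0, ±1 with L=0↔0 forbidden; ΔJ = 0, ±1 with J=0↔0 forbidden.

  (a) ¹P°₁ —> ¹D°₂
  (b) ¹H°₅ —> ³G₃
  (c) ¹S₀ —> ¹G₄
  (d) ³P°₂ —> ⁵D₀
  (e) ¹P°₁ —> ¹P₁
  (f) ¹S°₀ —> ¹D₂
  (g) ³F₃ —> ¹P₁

(a) forbidden (parity fails)
(b) forbidden (ΔS, ΔJ fail)
(c) forbidden (parity, ΔL, ΔJ fail)
(d) forbidden (ΔS, ΔJ fail)
(e) allowed
(f) forbidden (ΔL, ΔJ fail)
(g) forbidden (parity, ΔS, ΔL, ΔJ fail)
Total allowed: 1 of 7.

1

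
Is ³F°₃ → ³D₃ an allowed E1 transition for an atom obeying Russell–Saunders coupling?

allowed

Reading off the term symbols: S 1→1, L 3→2, J 3→3, parity odd→even.
Parity must change: odd → even — satisfied.
ΔS = 0: S: 1 → 1 — satisfied.
ΔJ = 0, ±1 (not J=0↔0): J: 3 → 3, ΔJ = +0 — satisfied.
ΔL = 0, ±1 (not L=0↔0): L: 3 → 2, ΔL = -1 — satisfied.
All four E1 rules are satisfied.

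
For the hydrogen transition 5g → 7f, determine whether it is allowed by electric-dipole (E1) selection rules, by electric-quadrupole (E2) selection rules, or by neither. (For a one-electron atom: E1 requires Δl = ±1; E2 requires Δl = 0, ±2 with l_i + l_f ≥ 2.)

Δl = 3 − 4 = -1; l_i + l_f = 7.
E1 (Δl = ±1): satisfied.
E2 (Δl = 0,±2, l_i+l_f ≥ 2): not satisfied.

E1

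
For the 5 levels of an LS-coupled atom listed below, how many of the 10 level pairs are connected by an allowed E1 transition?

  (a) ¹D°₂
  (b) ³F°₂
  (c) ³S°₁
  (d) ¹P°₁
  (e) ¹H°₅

0

(a)–(b): forbidden (parity, ΔS).
(a)–(c): forbidden (parity, ΔS, ΔL).
(a)–(d): forbidden (parity).
(a)–(e): forbidden (parity, ΔL, ΔJ).
(b)–(c): forbidden (parity, ΔL).
(b)–(d): forbidden (parity, ΔS, ΔL).
(b)–(e): forbidden (parity, ΔS, ΔL, ΔJ).
(c)–(d): forbidden (parity, ΔS).
(c)–(e): forbidden (parity, ΔS, ΔL, ΔJ).
(d)–(e): forbidden (parity, ΔL, ΔJ).
Allowed pairs: 0 of 10.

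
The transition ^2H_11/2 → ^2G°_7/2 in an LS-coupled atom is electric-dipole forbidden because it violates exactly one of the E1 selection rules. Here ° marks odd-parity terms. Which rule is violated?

the ΔJ = 0, ±1 rule

Parity must change: even → odd — ✓.
ΔS = 0: S: 1/2 → 1/2 — ✓.
ΔL = 0, ±1 (not L=0↔0): L: 5 → 4, ΔL = -1 — ✓.
ΔJ = 0, ±1 (not J=0↔0): J: 11/2 → 7/2, ΔJ = -2 — ✗.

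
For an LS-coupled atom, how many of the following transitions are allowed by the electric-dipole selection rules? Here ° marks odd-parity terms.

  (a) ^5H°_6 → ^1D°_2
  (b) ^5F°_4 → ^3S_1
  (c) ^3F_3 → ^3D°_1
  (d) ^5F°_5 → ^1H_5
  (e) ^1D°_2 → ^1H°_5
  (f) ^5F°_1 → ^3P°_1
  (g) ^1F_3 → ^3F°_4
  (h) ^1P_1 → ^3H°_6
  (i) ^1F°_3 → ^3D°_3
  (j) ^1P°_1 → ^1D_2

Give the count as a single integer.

1

(a) forbidden (parity, ΔS, ΔL, ΔJ fail)
(b) forbidden (ΔS, ΔL, ΔJ fail)
(c) forbidden (ΔJ fails)
(d) forbidden (ΔS, ΔL fail)
(e) forbidden (parity, ΔL, ΔJ fail)
(f) forbidden (parity, ΔS, ΔL fail)
(g) forbidden (ΔS fails)
(h) forbidden (ΔS, ΔL, ΔJ fail)
(i) forbidden (parity, ΔS fail)
(j) allowed
Total allowed: 1 of 10.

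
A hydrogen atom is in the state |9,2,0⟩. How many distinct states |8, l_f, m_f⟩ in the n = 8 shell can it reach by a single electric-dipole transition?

E1 requires Δl = ±1, so l_f ∈ {1, 3}; with 0 ≤ l_f ≤ n_f−1 = 7, the allowed l_f values are {1, 3}.
For l_f = 1: m_f ∈ {m_i−1, m_i, m_i+1} ∩ [−1, 1] = {-1, 0, 1} → 3 states.
For l_f = 3: m_f ∈ {m_i−1, m_i, m_i+1} ∩ [−3, 3] = {-1, 0, 1} → 3 states.
Total: 6.

6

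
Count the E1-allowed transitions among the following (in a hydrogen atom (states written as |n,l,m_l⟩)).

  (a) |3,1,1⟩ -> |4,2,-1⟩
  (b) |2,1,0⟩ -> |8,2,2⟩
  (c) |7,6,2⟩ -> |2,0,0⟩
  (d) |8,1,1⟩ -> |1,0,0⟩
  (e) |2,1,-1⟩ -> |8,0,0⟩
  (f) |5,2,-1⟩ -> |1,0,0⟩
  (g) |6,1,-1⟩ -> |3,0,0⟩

3

(a) forbidden — Δm_l = -2 (E1 requires Δm_l = 0, ±1)
(b) forbidden — Δm_l = +2 (E1 requires Δm_l = 0, ±1)
(c) forbidden — Δl = -6 (E1 requires Δl = ±1); Δm_l = -2 (E1 requires Δm_l = 0, ±1)
(d) allowed
(e) allowed
(f) forbidden — Δl = -2 (E1 requires Δl = ±1)
(g) allowed
Total allowed: 3 of 7.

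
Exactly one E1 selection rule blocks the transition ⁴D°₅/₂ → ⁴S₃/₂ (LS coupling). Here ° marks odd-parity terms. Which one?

the ΔL = 0, ±1 rule

Parity must change: odd → even — passes.
ΔS = 0: S: 3/2 → 3/2 — passes.
ΔL = 0, ±1 (not L=0↔0): L: 2 → 0, ΔL = -2 — fails.
ΔJ = 0, ±1 (not J=0↔0): J: 5/2 → 3/2, ΔJ = -1 — passes.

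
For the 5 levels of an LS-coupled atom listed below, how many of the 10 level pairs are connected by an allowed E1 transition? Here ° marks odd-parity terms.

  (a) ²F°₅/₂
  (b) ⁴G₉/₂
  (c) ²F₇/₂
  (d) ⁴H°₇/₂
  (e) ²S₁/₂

(a)–(b): forbidden (ΔS, ΔJ).
(a)–(c): allowed.
(a)–(d): forbidden (parity, ΔS, ΔL).
(a)–(e): forbidden (ΔL, ΔJ).
(b)–(c): forbidden (parity, ΔS).
(b)–(d): allowed.
(b)–(e): forbidden (parity, ΔS, ΔL, ΔJ).
(c)–(d): forbidden (ΔS, ΔL).
(c)–(e): forbidden (parity, ΔL, ΔJ).
(d)–(e): forbidden (ΔS, ΔL, ΔJ).
Allowed pairs: 2 of 10.

2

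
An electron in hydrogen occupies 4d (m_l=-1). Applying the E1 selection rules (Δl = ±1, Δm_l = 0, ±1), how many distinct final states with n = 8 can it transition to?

5

E1 requires Δl = ±1, so l_f ∈ {1, 3}; with 0 ≤ l_f ≤ n_f−1 = 7, the allowed l_f values are {1, 3}.
For l_f = 1: m_f ∈ {m_i−1, m_i, m_i+1} ∩ [−1, 1] = {-1, 0} → 2 states.
For l_f = 3: m_f ∈ {m_i−1, m_i, m_i+1} ∩ [−3, 3] = {-2, -1, 0} → 3 states.
Total: 5.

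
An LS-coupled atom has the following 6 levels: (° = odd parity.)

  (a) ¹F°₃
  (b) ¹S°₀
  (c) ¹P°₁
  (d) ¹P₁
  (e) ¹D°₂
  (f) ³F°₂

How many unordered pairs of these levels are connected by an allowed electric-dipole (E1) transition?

(a)–(b): forbidden (parity, ΔL, ΔJ).
(a)–(c): forbidden (parity, ΔL, ΔJ).
(a)–(d): forbidden (ΔL, ΔJ).
(a)–(e): forbidden (parity).
(a)–(f): forbidden (parity, ΔS).
(b)–(c): forbidden (parity).
(b)–(d): allowed.
(b)–(e): forbidden (parity, ΔL, ΔJ).
(b)–(f): forbidden (parity, ΔS, ΔL, ΔJ).
(c)–(d): allowed.
(c)–(e): forbidden (parity).
(c)–(f): forbidden (parity, ΔS, ΔL).
(d)–(e): allowed.
(d)–(f): forbidden (ΔS, ΔL).
(e)–(f): forbidden (parity, ΔS).
Allowed pairs: 3 of 15.

3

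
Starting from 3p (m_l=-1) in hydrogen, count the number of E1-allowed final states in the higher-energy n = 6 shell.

E1 requires Δl = ±1, so l_f ∈ {0, 2}; with 0 ≤ l_f ≤ n_f−1 = 5, the allowed l_f values are {0, 2}.
For l_f = 0: m_f ∈ {m_i−1, m_i, m_i+1} ∩ [−0, 0] = {0} → 1 state.
For l_f = 2: m_f ∈ {m_i−1, m_i, m_i+1} ∩ [−2, 2] = {-2, -1, 0} → 3 states.
Total: 4.

4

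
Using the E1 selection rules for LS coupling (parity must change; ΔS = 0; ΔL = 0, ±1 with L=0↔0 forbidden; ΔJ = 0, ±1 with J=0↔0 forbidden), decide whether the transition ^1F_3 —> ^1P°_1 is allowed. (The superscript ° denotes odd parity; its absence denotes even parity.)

Initial level: S=0, L=3, J=3, parity even. Final level: S=0, L=1, J=1, parity odd.
Parity must change: even → odd — satisfied.
ΔS = 0: S: 0 → 0 — satisfied.
ΔL = 0, ±1 (not L=0↔0): L: 3 → 1, ΔL = -2 — violated.
ΔJ = 0, ±1 (not J=0↔0): J: 3 → 1, ΔJ = -2 — violated.
Rule(s) violated: ΔL, ΔJ.

forbidden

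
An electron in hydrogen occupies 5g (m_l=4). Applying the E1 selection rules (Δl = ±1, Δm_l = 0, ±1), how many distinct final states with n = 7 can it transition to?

4

E1 requires Δl = ±1, so l_f ∈ {3, 5}; with 0 ≤ l_f ≤ n_f−1 = 6, the allowed l_f values are {3, 5}.
For l_f = 3: m_f ∈ {m_i−1, m_i, m_i+1} ∩ [−3, 3] = {3} → 1 state.
For l_f = 5: m_f ∈ {m_i−1, m_i, m_i+1} ∩ [−5, 5] = {3, 4, 5} → 3 states.
Total: 4.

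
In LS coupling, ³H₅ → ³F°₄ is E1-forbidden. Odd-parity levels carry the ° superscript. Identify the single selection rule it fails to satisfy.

ΔS = 0: S: 1 → 1 — ok.
ΔJ = 0, ±1 (not J=0↔0): J: 5 → 4, ΔJ = -1 — ok.
ΔL = 0, ±1 (not L=0↔0): L: 5 → 3, ΔL = -2 — fails.
Parity must change: even → odd — ok.

the ΔL = 0, ±1 rule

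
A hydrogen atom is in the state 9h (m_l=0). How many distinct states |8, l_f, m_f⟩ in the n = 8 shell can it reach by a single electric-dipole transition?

E1 requires Δl = ±1, so l_f ∈ {4, 6}; with 0 ≤ l_f ≤ n_f−1 = 7, the allowed l_f values are {4, 6}.
For l_f = 4: m_f ∈ {m_i−1, m_i, m_i+1} ∩ [−4, 4] = {-1, 0, 1} → 3 states.
For l_f = 6: m_f ∈ {m_i−1, m_i, m_i+1} ∩ [−6, 6] = {-1, 0, 1} → 3 states.
Total: 6.

6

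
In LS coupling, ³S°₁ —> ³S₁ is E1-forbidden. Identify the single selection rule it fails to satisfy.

the L=0 ↔ L=0 exclusion

Parity must change: odd → even — passes.
ΔL = 0, ±1 (not L=0↔0): L: 0 → 0, ΔL = +0 — fails.
ΔJ = 0, ±1 (not J=0↔0): J: 1 → 1, ΔJ = +0 — passes.
ΔS = 0: S: 1 → 1 — passes.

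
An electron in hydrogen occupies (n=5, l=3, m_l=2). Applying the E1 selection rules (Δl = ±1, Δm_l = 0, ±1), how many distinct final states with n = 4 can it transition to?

2

E1 requires Δl = ±1, so l_f ∈ {2, 4}; with 0 ≤ l_f ≤ n_f−1 = 3, the allowed l_f values are {2}.
For l_f = 2: m_f ∈ {m_i−1, m_i, m_i+1} ∩ [−2, 2] = {1, 2} → 2 states.
Total: 2.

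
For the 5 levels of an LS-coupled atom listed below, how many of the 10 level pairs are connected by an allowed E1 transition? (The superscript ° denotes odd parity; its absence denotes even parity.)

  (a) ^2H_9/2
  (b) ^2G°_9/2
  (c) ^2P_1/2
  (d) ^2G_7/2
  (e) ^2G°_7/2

4

(a)–(b): allowed.
(a)–(c): forbidden (parity, ΔL, ΔJ).
(a)–(d): forbidden (parity).
(a)–(e): allowed.
(b)–(c): forbidden (ΔL, ΔJ).
(b)–(d): allowed.
(b)–(e): forbidden (parity).
(c)–(d): forbidden (parity, ΔL, ΔJ).
(c)–(e): forbidden (ΔL, ΔJ).
(d)–(e): allowed.
Allowed pairs: 4 of 10.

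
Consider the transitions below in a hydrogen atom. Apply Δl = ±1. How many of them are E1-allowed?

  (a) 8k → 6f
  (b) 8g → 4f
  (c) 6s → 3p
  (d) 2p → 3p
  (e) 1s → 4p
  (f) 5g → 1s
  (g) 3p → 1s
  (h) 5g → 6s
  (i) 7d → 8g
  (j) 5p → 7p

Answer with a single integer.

(a) forbidden — Δl = -4 (E1 requires Δl = ±1)
(b) allowed
(c) allowed
(d) forbidden — Δl = +0 (E1 requires Δl = ±1)
(e) allowed
(f) forbidden — Δl = -4 (E1 requires Δl = ±1)
(g) allowed
(h) forbidden — Δl = -4 (E1 requires Δl = ±1)
(i) forbidden — Δl = +2 (E1 requires Δl = ±1)
(j) forbidden — Δl = +0 (E1 requires Δl = ±1)
Total allowed: 4 of 10.

4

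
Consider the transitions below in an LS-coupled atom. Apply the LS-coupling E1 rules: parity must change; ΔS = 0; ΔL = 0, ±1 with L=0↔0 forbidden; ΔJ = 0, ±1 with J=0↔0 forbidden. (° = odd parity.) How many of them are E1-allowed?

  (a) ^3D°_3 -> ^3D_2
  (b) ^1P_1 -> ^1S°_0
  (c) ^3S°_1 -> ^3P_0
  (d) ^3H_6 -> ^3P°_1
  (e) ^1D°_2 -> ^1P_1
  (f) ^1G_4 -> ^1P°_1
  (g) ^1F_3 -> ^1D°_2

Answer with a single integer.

(a) allowed
(b) allowed
(c) allowed
(d) forbidden (ΔL, ΔJ fail)
(e) allowed
(f) forbidden (ΔL, ΔJ fail)
(g) allowed
Total allowed: 5 of 7.

5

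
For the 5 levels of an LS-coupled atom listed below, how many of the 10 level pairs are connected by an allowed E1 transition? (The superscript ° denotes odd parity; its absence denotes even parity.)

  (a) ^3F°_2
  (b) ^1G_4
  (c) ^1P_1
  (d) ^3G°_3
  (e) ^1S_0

0

(a)–(b): forbidden (ΔS, ΔJ).
(a)–(c): forbidden (ΔS, ΔL).
(a)–(d): forbidden (parity).
(a)–(e): forbidden (ΔS, ΔL, ΔJ).
(b)–(c): forbidden (parity, ΔL, ΔJ).
(b)–(d): forbidden (ΔS).
(b)–(e): forbidden (parity, ΔL, ΔJ).
(c)–(d): forbidden (ΔS, ΔL, ΔJ).
(c)–(e): forbidden (parity).
(d)–(e): forbidden (ΔS, ΔL, ΔJ).
Allowed pairs: 0 of 10.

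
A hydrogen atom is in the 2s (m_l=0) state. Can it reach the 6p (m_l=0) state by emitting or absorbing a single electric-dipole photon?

allowed

Δl = 1 − 0 = +1; the E1 rule Δl = ±1 is ✓.
m_l: 0 → 0 (Δm_l = +0). |Δm_l| ≤ 1 ✓.
All E1 selection rules are satisfied.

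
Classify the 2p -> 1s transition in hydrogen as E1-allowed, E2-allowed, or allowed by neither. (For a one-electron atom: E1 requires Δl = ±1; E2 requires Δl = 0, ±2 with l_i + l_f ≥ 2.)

Δl = 0 − 1 = -1; l_i + l_f = 1.
E1 (Δl = ±1): satisfied.
E2 (Δl = 0,±2, l_i+l_f ≥ 2): not satisfied.

E1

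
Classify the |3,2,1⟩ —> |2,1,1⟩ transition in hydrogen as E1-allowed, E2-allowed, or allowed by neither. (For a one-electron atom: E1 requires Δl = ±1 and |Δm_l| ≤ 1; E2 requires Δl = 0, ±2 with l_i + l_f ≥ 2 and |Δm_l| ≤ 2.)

Δl = 1 − 2 = -1; l_i + l_f = 3.
Δm_l = +0.
E1 (Δl = ±1, |Δm_l| ≤ 1): satisfied.
E2 (Δl = 0,±2, l_i+l_f ≥ 2, |Δm_l| ≤ 2): not satisfied.

E1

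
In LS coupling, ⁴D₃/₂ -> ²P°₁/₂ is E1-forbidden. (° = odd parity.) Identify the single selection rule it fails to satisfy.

Initial level: S=3/2, L=2, J=3/2, parity even. Final level: S=1/2, L=1, J=1/2, parity odd.
Parity must change: even → odd — ok.
ΔS = 0: S: 3/2 → 1/2 — fails.
ΔL = 0, ±1 (not L=0↔0): L: 2 → 1, ΔL = -1 — ok.
ΔJ = 0, ±1 (not J=0↔0): J: 3/2 → 1/2, ΔJ = -1 — ok.

the ΔS = 0 rule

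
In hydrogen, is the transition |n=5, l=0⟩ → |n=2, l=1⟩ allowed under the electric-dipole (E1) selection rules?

allowed

l: 0 → 1 (Δl = +1). Δl = ±1 ✓.
All E1 selection rules are satisfied.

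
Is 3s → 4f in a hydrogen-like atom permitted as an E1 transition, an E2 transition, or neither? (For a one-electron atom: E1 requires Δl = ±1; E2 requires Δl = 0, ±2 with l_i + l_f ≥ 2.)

neither

Δl = 3 − 0 = +3; l_i + l_f = 3.
E1 (Δl = ±1): not satisfied.
E2 (Δl = 0,±2, l_i+l_f ≥ 2): not satisfied.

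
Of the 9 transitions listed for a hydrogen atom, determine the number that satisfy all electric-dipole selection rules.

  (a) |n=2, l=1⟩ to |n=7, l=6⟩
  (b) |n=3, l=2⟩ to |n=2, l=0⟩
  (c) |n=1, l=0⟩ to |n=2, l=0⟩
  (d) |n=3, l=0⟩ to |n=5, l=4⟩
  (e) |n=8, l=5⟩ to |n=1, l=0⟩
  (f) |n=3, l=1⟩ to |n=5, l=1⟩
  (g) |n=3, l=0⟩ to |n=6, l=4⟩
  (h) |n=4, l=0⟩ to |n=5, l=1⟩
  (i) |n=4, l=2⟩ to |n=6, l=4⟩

1

(a) forbidden — Δl = +5 (E1 requires Δl = ±1)
(b) forbidden — Δl = -2 (E1 requires Δl = ±1)
(c) forbidden — Δl = +0 (E1 requires Δl = ±1)
(d) forbidden — Δl = +4 (E1 requires Δl = ±1)
(e) forbidden — Δl = -5 (E1 requires Δl = ±1)
(f) forbidden — Δl = +0 (E1 requires Δl = ±1)
(g) forbidden — Δl = +4 (E1 requires Δl = ±1)
(h) allowed
(i) forbidden — Δl = +2 (E1 requires Δl = ±1)
Total allowed: 1 of 9.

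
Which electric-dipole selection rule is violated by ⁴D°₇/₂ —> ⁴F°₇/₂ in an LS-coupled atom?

Initial level: S=3/2, L=2, J=7/2, parity odd. Final level: S=3/2, L=3, J=7/2, parity odd.
ΔL = 0, ±1 (not L=0↔0): L: 2 → 3, ΔL = +1 — satisfied.
Parity must change: odd → odd — violated.
ΔS = 0: S: 3/2 → 3/2 — satisfied.
ΔJ = 0, ±1 (not J=0↔0): J: 7/2 → 7/2, ΔJ = +0 — satisfied.

parity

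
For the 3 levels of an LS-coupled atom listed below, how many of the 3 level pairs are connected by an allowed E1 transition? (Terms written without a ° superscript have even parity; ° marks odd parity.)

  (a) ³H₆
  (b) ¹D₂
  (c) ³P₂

0

(a)–(b): forbidden (parity, ΔS, ΔL, ΔJ).
(a)–(c): forbidden (parity, ΔL, ΔJ).
(b)–(c): forbidden (parity, ΔS).
Allowed pairs: 0 of 3.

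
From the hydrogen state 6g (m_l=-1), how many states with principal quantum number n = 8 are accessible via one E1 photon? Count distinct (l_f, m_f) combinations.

E1 requires Δl = ±1, so l_f ∈ {3, 5}; with 0 ≤ l_f ≤ n_f−1 = 7, the allowed l_f values are {3, 5}.
For l_f = 3: m_f ∈ {m_i−1, m_i, m_i+1} ∩ [−3, 3] = {-2, -1, 0} → 3 states.
For l_f = 5: m_f ∈ {m_i−1, m_i, m_i+1} ∩ [−5, 5] = {-2, -1, 0} → 3 states.
Total: 6.

6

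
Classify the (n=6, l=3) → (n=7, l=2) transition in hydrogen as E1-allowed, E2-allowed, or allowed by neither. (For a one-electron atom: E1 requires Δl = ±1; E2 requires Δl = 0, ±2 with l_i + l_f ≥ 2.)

E1

Δl = 2 − 3 = -1; l_i + l_f = 5.
E1 (Δl = ±1): satisfied.
E2 (Δl = 0,±2, l_i+l_f ≥ 2): not satisfied.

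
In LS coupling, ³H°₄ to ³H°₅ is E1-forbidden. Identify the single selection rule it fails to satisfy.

parity

Reading off the term symbols: S 1→1, L 5→5, J 4→5, parity odd→odd.
ΔJ = 0, ±1 (not J=0↔0): J: 4 → 5, ΔJ = +1 — ✓.
ΔS = 0: S: 1 → 1 — ✓.
Parity must change: odd → odd — ✗.
ΔL = 0, ±1 (not L=0↔0): L: 5 → 5, ΔL = +0 — ✓.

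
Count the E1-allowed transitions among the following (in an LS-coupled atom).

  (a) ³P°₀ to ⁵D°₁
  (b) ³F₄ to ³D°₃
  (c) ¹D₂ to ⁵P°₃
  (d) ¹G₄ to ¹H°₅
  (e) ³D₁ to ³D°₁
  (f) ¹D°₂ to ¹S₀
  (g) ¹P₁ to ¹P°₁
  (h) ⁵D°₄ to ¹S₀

(a) forbidden (parity, ΔS fail)
(b) allowed
(c) forbidden (ΔS fails)
(d) allowed
(e) allowed
(f) forbidden (ΔL, ΔJ fail)
(g) allowed
(h) forbidden (ΔS, ΔL, ΔJ fail)
Total allowed: 4 of 8.

4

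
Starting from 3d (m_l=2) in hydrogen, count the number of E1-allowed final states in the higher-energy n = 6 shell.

4

E1 requires Δl = ±1, so l_f ∈ {1, 3}; with 0 ≤ l_f ≤ n_f−1 = 5, the allowed l_f values are {1, 3}.
For l_f = 1: m_f ∈ {m_i−1, m_i, m_i+1} ∩ [−1, 1] = {1} → 1 state.
For l_f = 3: m_f ∈ {m_i−1, m_i, m_i+1} ∩ [−3, 3] = {1, 2, 3} → 3 states.
Total: 4.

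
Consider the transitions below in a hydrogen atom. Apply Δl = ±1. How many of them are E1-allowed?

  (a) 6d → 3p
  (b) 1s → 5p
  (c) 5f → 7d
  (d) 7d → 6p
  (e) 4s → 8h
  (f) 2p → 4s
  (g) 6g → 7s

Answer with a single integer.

5

(a) allowed
(b) allowed
(c) allowed
(d) allowed
(e) forbidden — Δl = +5 (E1 requires Δl = ±1)
(f) allowed
(g) forbidden — Δl = -4 (E1 requires Δl = ±1)
Total allowed: 5 of 7.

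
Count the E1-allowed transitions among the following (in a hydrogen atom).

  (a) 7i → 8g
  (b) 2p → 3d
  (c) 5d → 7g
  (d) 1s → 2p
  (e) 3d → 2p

3

(a) forbidden — Δl = -2 (E1 requires Δl = ±1)
(b) allowed
(c) forbidden — Δl = +2 (E1 requires Δl = ±1)
(d) allowed
(e) allowed
Total allowed: 3 of 5.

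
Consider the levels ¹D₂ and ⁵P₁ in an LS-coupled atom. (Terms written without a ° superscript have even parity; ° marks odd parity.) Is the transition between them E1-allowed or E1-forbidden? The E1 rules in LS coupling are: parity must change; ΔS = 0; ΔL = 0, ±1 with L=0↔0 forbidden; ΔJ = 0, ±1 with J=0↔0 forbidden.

Parity must change: even → even — fails.
ΔS = 0: S: 0 → 2 — fails.
ΔL = 0, ±1 (not L=0↔0): L: 2 → 1, ΔL = -1 — passes.
ΔJ = 0, ±1 (not J=0↔0): J: 2 → 1, ΔJ = -1 — passes.
Rule(s) violated: parity, ΔS.

forbidden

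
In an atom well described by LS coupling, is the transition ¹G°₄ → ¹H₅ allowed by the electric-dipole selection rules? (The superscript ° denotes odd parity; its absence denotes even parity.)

allowed

Reading off the term symbols: S 0→0, L 4→5, J 4→5, parity odd→even.
ΔS = 0: S: 0 → 0 — ✓.
ΔL = 0, ±1 (not L=0↔0): L: 4 → 5, ΔL = +1 — ✓.
ΔJ = 0, ±1 (not J=0↔0): J: 4 → 5, ΔJ = +1 — ✓.
Parity must change: odd → even — ✓.
All four E1 rules are satisfied.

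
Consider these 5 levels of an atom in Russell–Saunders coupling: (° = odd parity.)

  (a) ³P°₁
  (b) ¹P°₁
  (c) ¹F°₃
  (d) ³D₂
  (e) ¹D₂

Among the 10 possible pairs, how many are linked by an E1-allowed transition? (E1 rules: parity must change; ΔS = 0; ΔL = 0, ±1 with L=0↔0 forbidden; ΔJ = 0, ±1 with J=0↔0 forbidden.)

3

(a)–(b): forbidden (parity, ΔS).
(a)–(c): forbidden (parity, ΔS, ΔL, ΔJ).
(a)–(d): allowed.
(a)–(e): forbidden (ΔS).
(b)–(c): forbidden (parity, ΔL, ΔJ).
(b)–(d): forbidden (ΔS).
(b)–(e): allowed.
(c)–(d): forbidden (ΔS).
(c)–(e): allowed.
(d)–(e): forbidden (parity, ΔS).
Allowed pairs: 3 of 10.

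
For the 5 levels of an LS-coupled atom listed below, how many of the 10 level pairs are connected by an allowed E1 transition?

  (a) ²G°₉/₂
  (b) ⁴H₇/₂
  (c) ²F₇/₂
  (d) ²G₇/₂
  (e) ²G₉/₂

3

(a)–(b): forbidden (ΔS).
(a)–(c): allowed.
(a)–(d): allowed.
(a)–(e): allowed.
(b)–(c): forbidden (parity, ΔS, ΔL).
(b)–(d): forbidden (parity, ΔS).
(b)–(e): forbidden (parity, ΔS).
(c)–(d): forbidden (parity).
(c)–(e): forbidden (parity).
(d)–(e): forbidden (parity).
Allowed pairs: 3 of 10.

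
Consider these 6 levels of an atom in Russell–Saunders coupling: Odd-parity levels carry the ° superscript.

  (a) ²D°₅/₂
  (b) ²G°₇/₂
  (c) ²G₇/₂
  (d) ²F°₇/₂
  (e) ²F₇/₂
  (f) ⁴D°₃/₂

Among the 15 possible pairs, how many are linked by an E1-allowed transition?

(a)–(b): forbidden (parity, ΔL).
(a)–(c): forbidden (ΔL).
(a)–(d): forbidden (parity).
(a)–(e): allowed.
(a)–(f): forbidden (parity, ΔS).
(b)–(c): allowed.
(b)–(d): forbidden (parity).
(b)–(e): allowed.
(b)–(f): forbidden (parity, ΔS, ΔL, ΔJ).
(c)–(d): allowed.
(c)–(e): forbidden (parity).
(c)–(f): forbidden (ΔS, ΔL, ΔJ).
(d)–(e): allowed.
(d)–(f): forbidden (parity, ΔS, ΔJ).
(e)–(f): forbidden (ΔS, ΔJ).
Allowed pairs: 5 of 15.

5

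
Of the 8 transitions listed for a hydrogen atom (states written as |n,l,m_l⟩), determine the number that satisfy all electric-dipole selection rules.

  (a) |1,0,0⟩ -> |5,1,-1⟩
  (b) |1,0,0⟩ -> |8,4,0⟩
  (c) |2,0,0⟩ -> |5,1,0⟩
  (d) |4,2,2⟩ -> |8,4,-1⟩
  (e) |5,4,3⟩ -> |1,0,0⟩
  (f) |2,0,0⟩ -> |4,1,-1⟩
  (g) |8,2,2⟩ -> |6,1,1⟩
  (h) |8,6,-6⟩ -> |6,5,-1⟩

4

(a) allowed
(b) forbidden — Δl = +4 (E1 requires Δl = ±1)
(c) allowed
(d) forbidden — Δl = +2 (E1 requires Δl = ±1); Δm_l = -3 (E1 requires Δm_l = 0, ±1)
(e) forbidden — Δl = -4 (E1 requires Δl = ±1); Δm_l = -3 (E1 requires Δm_l = 0, ±1)
(f) allowed
(g) allowed
(h) forbidden — Δm_l = +5 (E1 requires Δm_l = 0, ±1)
Total allowed: 4 of 8.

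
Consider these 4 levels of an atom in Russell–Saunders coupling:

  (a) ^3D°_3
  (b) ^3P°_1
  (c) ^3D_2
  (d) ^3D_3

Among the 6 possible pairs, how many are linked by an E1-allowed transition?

3

(a)–(b): forbidden (parity, ΔJ).
(a)–(c): allowed.
(a)–(d): allowed.
(b)–(c): allowed.
(b)–(d): forbidden (ΔJ).
(c)–(d): forbidden (parity).
Allowed pairs: 3 of 6.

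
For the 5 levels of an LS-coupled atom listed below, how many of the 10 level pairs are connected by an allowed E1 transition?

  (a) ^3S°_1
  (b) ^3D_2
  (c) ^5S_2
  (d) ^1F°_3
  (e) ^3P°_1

1

(a)–(b): forbidden (ΔL).
(a)–(c): forbidden (ΔS, ΔL).
(a)–(d): forbidden (parity, ΔS, ΔL, ΔJ).
(a)–(e): forbidden (parity).
(b)–(c): forbidden (parity, ΔS, ΔL).
(b)–(d): forbidden (ΔS).
(b)–(e): allowed.
(c)–(d): forbidden (ΔS, ΔL).
(c)–(e): forbidden (ΔS).
(d)–(e): forbidden (parity, ΔS, ΔL, ΔJ).
Allowed pairs: 1 of 10.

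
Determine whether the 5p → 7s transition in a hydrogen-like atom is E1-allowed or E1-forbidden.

l: 1 → 0 (Δl = -1). Δl = ±1 ✓.
All E1 selection rules are satisfied.

allowed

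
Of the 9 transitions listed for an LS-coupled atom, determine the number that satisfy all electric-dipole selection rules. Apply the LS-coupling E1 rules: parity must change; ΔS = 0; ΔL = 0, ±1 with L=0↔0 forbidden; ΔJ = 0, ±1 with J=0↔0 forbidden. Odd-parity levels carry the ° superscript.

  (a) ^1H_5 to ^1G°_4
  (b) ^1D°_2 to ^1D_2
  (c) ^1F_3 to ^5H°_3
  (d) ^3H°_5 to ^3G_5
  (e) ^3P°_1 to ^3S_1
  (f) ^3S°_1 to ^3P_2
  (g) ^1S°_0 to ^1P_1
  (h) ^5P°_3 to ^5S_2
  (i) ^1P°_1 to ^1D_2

(a) allowed
(b) allowed
(c) forbidden (ΔS, ΔL fail)
(d) allowed
(e) allowed
(f) allowed
(g) allowed
(h) allowed
(i) allowed
Total allowed: 8 of 9.

8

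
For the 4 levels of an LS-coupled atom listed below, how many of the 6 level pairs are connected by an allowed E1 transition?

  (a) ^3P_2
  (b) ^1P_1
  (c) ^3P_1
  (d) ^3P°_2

2

(a)–(b): forbidden (parity, ΔS).
(a)–(c): forbidden (parity).
(a)–(d): allowed.
(b)–(c): forbidden (parity, ΔS).
(b)–(d): forbidden (ΔS).
(c)–(d): allowed.
Allowed pairs: 2 of 6.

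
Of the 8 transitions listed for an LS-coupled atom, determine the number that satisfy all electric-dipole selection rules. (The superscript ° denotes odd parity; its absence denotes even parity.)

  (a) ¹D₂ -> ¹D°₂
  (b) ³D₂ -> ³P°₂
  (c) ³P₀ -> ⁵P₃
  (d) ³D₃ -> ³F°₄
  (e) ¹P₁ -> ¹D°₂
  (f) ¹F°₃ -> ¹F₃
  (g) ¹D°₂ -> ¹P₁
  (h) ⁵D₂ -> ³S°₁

6

(a) allowed
(b) allowed
(c) forbidden (parity, ΔS, ΔJ fail)
(d) allowed
(e) allowed
(f) allowed
(g) allowed
(h) forbidden (ΔS, ΔL fail)
Total allowed: 6 of 8.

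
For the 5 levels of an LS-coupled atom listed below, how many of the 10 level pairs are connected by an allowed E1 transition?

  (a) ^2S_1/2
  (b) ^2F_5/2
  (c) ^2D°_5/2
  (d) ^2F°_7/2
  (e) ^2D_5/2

(a)–(b): forbidden (parity, ΔL, ΔJ).
(a)–(c): forbidden (ΔL, ΔJ).
(a)–(d): forbidden (ΔL, ΔJ).
(a)–(e): forbidden (parity, ΔL, ΔJ).
(b)–(c): allowed.
(b)–(d): allowed.
(b)–(e): forbidden (parity).
(c)–(d): forbidden (parity).
(c)–(e): allowed.
(d)–(e): allowed.
Allowed pairs: 4 of 10.

4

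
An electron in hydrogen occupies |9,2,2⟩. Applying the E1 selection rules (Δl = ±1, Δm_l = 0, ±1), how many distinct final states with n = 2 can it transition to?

E1 requires Δl = ±1, so l_f ∈ {1, 3}; with 0 ≤ l_f ≤ n_f−1 = 1, the allowed l_f values are {1}.
For l_f = 1: m_f ∈ {m_i−1, m_i, m_i+1} ∩ [−1, 1] = {1} → 1 state.
Total: 1.

1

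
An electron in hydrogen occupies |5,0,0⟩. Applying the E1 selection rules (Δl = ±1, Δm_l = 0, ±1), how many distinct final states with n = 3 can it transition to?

E1 requires Δl = ±1, so l_f ∈ {-1, 1}; with 0 ≤ l_f ≤ n_f−1 = 2, the allowed l_f values are {1}.
For l_f = 1: m_f ∈ {m_i−1, m_i, m_i+1} ∩ [−1, 1] = {-1, 0, 1} → 3 states.
Total: 3.

3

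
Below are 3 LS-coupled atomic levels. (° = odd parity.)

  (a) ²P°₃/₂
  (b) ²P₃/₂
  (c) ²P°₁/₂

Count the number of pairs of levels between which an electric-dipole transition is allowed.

2

(a)–(b): allowed.
(a)–(c): forbidden (parity).
(b)–(c): allowed.
Allowed pairs: 2 of 3.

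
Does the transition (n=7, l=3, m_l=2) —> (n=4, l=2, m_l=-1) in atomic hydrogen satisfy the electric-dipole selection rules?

Δl = 2 − 3 = -1; the E1 rule Δl = ±1 is satisfied.
Δm_l = -1 − (2) = -3. E1 requires Δm_l = 0, ±1: violated.
The transition is electric-dipole forbidden.

forbidden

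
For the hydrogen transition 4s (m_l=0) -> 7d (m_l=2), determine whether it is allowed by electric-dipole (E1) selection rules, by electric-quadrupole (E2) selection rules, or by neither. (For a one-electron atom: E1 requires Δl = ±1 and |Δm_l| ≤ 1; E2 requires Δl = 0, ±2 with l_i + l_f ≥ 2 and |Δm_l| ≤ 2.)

Δl = 2 − 0 = +2; l_i + l_f = 2.
Δm_l = +2.
E1 (Δl = ±1, |Δm_l| ≤ 1): not satisfied.
E2 (Δl = 0,±2, l_i+l_f ≥ 2, |Δm_l| ≤ 2): satisfied.

E2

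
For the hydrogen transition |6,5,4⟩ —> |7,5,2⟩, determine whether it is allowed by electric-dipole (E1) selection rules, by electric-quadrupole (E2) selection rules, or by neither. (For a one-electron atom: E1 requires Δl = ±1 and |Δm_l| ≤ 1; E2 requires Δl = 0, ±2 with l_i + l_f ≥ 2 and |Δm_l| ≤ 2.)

E2

Δl = 5 − 5 = +0; l_i + l_f = 10.
Δm_l = -2.
E1 (Δl = ±1, |Δm_l| ≤ 1): not satisfied.
E2 (Δl = 0,±2, l_i+l_f ≥ 2, |Δm_l| ≤ 2): satisfied.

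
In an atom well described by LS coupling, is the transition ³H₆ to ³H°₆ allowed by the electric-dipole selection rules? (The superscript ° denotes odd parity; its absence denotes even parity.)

allowed

Initial level: S=1, L=5, J=6, parity even. Final level: S=1, L=5, J=6, parity odd.
ΔL = 0, ±1 (not L=0↔0): L: 5 → 5, ΔL = +0 — ✓.
ΔS = 0: S: 1 → 1 — ✓.
ΔJ = 0, ±1 (not J=0↔0): J: 6 → 6, ΔJ = +0 — ✓.
Parity must change: even → odd — ✓.
All four E1 rules are satisfied.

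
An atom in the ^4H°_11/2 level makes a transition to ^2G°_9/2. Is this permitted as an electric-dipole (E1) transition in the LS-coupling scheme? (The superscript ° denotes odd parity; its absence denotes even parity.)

Parity must change: odd → odd — fails.
ΔS = 0: S: 3/2 → 1/2 — fails.
ΔL = 0, ±1 (not L=0↔0): L: 5 → 4, ΔL = -1 — passes.
ΔJ = 0, ±1 (not J=0↔0): J: 11/2 → 9/2, ΔJ = -1 — passes.
Rule(s) violated: parity, ΔS.

forbidden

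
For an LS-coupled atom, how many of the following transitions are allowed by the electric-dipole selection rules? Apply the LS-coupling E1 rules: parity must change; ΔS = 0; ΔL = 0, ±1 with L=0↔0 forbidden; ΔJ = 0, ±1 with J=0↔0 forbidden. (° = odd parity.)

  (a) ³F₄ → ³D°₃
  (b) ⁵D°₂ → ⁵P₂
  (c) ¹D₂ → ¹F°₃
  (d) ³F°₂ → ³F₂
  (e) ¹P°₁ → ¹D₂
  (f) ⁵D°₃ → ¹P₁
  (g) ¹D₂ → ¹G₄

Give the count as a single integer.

5

(a) allowed
(b) allowed
(c) allowed
(d) allowed
(e) allowed
(f) forbidden (ΔS, ΔJ fail)
(g) forbidden (parity, ΔL, ΔJ fail)
Total allowed: 5 of 7.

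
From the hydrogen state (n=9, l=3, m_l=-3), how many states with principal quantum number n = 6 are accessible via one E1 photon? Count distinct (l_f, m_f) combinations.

E1 requires Δl = ±1, so l_f ∈ {2, 4}; with 0 ≤ l_f ≤ n_f−1 = 5, the allowed l_f values are {2, 4}.
For l_f = 2: m_f ∈ {m_i−1, m_i, m_i+1} ∩ [−2, 2] = {-2} → 1 state.
For l_f = 4: m_f ∈ {m_i−1, m_i, m_i+1} ∩ [−4, 4] = {-4, -3, -2} → 3 states.
Total: 4.

4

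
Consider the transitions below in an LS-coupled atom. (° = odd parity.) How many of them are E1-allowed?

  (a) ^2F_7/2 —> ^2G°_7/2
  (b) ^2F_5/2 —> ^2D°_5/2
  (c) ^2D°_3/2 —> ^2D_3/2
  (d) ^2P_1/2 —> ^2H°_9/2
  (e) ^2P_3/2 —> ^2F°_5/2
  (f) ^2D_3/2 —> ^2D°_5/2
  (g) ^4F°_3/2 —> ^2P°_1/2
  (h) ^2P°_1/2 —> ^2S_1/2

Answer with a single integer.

(a) allowed
(b) allowed
(c) allowed
(d) forbidden (ΔL, ΔJ fail)
(e) forbidden (ΔL fails)
(f) allowed
(g) forbidden (parity, ΔS, ΔL fail)
(h) allowed
Total allowed: 5 of 8.

5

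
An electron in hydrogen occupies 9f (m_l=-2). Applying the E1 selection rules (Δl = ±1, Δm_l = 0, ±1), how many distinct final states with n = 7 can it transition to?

5

E1 requires Δl = ±1, so l_f ∈ {2, 4}; with 0 ≤ l_f ≤ n_f−1 = 6, the allowed l_f values are {2, 4}.
For l_f = 2: m_f ∈ {m_i−1, m_i, m_i+1} ∩ [−2, 2] = {-2, -1} → 2 states.
For l_f = 4: m_f ∈ {m_i−1, m_i, m_i+1} ∩ [−4, 4] = {-3, -2, -1} → 3 states.
Total: 5.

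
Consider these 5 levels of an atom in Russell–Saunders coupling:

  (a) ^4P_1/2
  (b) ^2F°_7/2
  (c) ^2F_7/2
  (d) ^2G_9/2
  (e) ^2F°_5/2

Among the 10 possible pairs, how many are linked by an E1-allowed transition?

(a)–(b): forbidden (ΔS, ΔL, ΔJ).
(a)–(c): forbidden (parity, ΔS, ΔL, ΔJ).
(a)–(d): forbidden (parity, ΔS, ΔL, ΔJ).
(a)–(e): forbidden (ΔS, ΔL, ΔJ).
(b)–(c): allowed.
(b)–(d): allowed.
(b)–(e): forbidden (parity).
(c)–(d): forbidden (parity).
(c)–(e): allowed.
(d)–(e): forbidden (ΔJ).
Allowed pairs: 3 of 10.

3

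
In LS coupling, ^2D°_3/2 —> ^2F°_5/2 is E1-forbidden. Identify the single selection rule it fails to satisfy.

parity

Initial level: S=1/2, L=2, J=3/2, parity odd. Final level: S=1/2, L=3, J=5/2, parity odd.
Parity must change: odd → odd — ✗.
ΔS = 0: S: 1/2 → 1/2 — ✓.
ΔL = 0, ±1 (not L=0↔0): L: 2 → 3, ΔL = +1 — ✓.
ΔJ = 0, ±1 (not J=0↔0): J: 3/2 → 5/2, ΔJ = +1 — ✓.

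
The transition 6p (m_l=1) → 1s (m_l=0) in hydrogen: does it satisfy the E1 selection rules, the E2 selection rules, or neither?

Δl = 0 − 1 = -1; l_i + l_f = 1.
Δm_l = -1.
E1 (Δl = ±1, |Δm_l| ≤ 1): satisfied.
E2 (Δl = 0,±2, l_i+l_f ≥ 2, |Δm_l| ≤ 2): not satisfied.

E1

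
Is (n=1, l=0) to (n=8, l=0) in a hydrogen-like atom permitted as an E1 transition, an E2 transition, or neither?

neither

Δl = 0 − 0 = +0; l_i + l_f = 0.
E1 (Δl = ±1): not satisfied.
E2 (Δl = 0,±2, l_i+l_f ≥ 2): not satisfied.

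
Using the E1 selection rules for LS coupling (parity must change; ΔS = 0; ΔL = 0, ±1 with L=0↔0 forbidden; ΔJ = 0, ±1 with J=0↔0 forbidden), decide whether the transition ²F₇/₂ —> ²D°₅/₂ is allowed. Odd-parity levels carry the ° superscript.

Reading off the term symbols: S 1/2→1/2, L 3→2, J 7/2→5/2, parity even→odd.
ΔS = 0: S: 1/2 → 1/2 — ✓.
ΔJ = 0, ±1 (not J=0↔0): J: 7/2 → 5/2, ΔJ = -1 — ✓.
Parity must change: even → odd — ✓.
ΔL = 0, ±1 (not L=0↔0): L: 3 → 2, ΔL = -1 — ✓.
All four E1 rules are satisfied.

allowed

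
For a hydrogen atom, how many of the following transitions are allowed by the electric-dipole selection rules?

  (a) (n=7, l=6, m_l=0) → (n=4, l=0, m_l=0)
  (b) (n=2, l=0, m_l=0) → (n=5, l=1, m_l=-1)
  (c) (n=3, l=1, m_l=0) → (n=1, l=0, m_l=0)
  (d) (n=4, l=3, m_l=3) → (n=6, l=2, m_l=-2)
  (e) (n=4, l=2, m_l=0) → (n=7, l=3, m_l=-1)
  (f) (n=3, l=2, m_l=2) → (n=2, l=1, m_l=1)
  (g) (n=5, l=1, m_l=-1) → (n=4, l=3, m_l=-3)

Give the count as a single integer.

4

(a) forbidden — Δl = -6 (E1 requires Δl = ±1)
(b) allowed
(c) allowed
(d) forbidden — Δm_l = -5 (E1 requires Δm_l = 0, ±1)
(e) allowed
(f) allowed
(g) forbidden — Δl = +2 (E1 requires Δl = ±1); Δm_l = -2 (E1 requires Δm_l = 0, ±1)
Total allowed: 4 of 7.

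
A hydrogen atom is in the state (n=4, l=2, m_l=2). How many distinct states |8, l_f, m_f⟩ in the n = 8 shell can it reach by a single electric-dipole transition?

E1 requires Δl = ±1, so l_f ∈ {1, 3}; with 0 ≤ l_f ≤ n_f−1 = 7, the allowed l_f values are {1, 3}.
For l_f = 1: m_f ∈ {m_i−1, m_i, m_i+1} ∩ [−1, 1] = {1} → 1 state.
For l_f = 3: m_f ∈ {m_i−1, m_i, m_i+1} ∩ [−3, 3] = {1, 2, 3} → 3 states.
Total: 4.

4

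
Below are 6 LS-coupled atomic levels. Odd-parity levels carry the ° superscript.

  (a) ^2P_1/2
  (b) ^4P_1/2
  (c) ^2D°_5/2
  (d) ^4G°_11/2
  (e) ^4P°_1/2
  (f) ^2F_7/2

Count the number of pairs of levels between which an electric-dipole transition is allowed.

2

(a)–(b): forbidden (parity, ΔS).
(a)–(c): forbidden (ΔJ).
(a)–(d): forbidden (ΔS, ΔL, ΔJ).
(a)–(e): forbidden (ΔS).
(a)–(f): forbidden (parity, ΔL, ΔJ).
(b)–(c): forbidden (ΔS, ΔJ).
(b)–(d): forbidden (ΔL, ΔJ).
(b)–(e): allowed.
(b)–(f): forbidden (parity, ΔS, ΔL, ΔJ).
(c)–(d): forbidden (parity, ΔS, ΔL, ΔJ).
(c)–(e): forbidden (parity, ΔS, ΔJ).
(c)–(f): allowed.
(d)–(e): forbidden (parity, ΔL, ΔJ).
(d)–(f): forbidden (ΔS, ΔJ).
(e)–(f): forbidden (ΔS, ΔL, ΔJ).
Allowed pairs: 2 of 15.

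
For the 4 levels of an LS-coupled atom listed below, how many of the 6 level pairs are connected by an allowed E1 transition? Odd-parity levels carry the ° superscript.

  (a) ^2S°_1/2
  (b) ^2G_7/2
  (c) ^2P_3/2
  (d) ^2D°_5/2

(a)–(b): forbidden (ΔL, ΔJ).
(a)–(c): allowed.
(a)–(d): forbidden (parity, ΔL, ΔJ).
(b)–(c): forbidden (parity, ΔL, ΔJ).
(b)–(d): forbidden (ΔL).
(c)–(d): allowed.
Allowed pairs: 2 of 6.

2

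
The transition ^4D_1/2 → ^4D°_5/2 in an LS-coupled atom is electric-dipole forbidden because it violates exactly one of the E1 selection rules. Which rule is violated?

the ΔJ = 0, ±1 rule

ΔJ = 0, ±1 (not J=0↔0): J: 1/2 → 5/2, ΔJ = +2 — fails.
ΔS = 0: S: 3/2 → 3/2 — ok.
Parity must change: even → odd — ok.
ΔL = 0, ±1 (not L=0↔0): L: 2 → 2, ΔL = +0 — ok.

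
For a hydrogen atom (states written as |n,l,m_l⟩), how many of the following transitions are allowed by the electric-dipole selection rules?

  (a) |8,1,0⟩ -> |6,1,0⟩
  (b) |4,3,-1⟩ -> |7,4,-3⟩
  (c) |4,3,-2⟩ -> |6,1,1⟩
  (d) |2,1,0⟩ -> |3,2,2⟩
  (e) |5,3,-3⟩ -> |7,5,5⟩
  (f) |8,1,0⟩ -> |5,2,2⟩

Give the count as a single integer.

(a) forbidden — Δl = +0 (E1 requires Δl = ±1)
(b) forbidden — Δm_l = -2 (E1 requires Δm_l = 0, ±1)
(c) forbidden — Δl = -2 (E1 requires Δl = ±1); Δm_l = +3 (E1 requires Δm_l = 0, ±1)
(d) forbidden — Δm_l = +2 (E1 requires Δm_l = 0, ±1)
(e) forbidden — Δl = +2 (E1 requires Δl = ±1); Δm_l = +8 (E1 requires Δm_l = 0, ±1)
(f) forbidden — Δm_l = +2 (E1 requires Δm_l = 0, ±1)
Total allowed: 0 of 6.

0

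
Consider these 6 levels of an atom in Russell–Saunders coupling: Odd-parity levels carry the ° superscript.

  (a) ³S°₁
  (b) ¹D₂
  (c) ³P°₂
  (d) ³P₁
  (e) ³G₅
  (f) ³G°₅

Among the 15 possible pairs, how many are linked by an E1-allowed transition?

(a)–(b): forbidden (ΔS, ΔL).
(a)–(c): forbidden (parity).
(a)–(d): allowed.
(a)–(e): forbidden (ΔL, ΔJ).
(a)–(f): forbidden (parity, ΔL, ΔJ).
(b)–(c): forbidden (ΔS).
(b)–(d): forbidden (parity, ΔS).
(b)–(e): forbidden (parity, ΔS, ΔL, ΔJ).
(b)–(f): forbidden (ΔS, ΔL, ΔJ).
(c)–(d): allowed.
(c)–(e): forbidden (ΔL, ΔJ).
(c)–(f): forbidden (parity, ΔL, ΔJ).
(d)–(e): forbidden (parity, ΔL, ΔJ).
(d)–(f): forbidden (ΔL, ΔJ).
(e)–(f): allowed.
Allowed pairs: 3 of 15.

3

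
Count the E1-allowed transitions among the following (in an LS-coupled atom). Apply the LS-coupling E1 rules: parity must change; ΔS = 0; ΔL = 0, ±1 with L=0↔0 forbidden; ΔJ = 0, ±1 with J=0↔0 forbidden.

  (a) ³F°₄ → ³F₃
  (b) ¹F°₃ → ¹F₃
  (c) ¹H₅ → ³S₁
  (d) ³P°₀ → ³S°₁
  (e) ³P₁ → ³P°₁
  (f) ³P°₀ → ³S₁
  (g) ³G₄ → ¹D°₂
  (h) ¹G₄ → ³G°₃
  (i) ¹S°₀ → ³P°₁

4

(a) allowed
(b) allowed
(c) forbidden (parity, ΔS, ΔL, ΔJ fail)
(d) forbidden (parity fails)
(e) allowed
(f) allowed
(g) forbidden (ΔS, ΔL, ΔJ fail)
(h) forbidden (ΔS fails)
(i) forbidden (parity, ΔS fail)
Total allowed: 4 of 9.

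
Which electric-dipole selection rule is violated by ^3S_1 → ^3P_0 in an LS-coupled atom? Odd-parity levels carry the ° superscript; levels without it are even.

Reading off the term symbols: S 1→1, L 0→1, J 1→0, parity even→even.
Parity must change: even → even — ✗.
ΔJ = 0, ±1 (not J=0↔0): J: 1 → 0, ΔJ = -1 — ✓.
ΔL = 0, ±1 (not L=0↔0): L: 0 → 1, ΔL = +1 — ✓.
ΔS = 0: S: 1 → 1 — ✓.

parity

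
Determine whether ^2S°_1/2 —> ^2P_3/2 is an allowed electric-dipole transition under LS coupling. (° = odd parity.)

Reading off the term symbols: S 1/2→1/2, L 0→1, J 1/2→3/2, parity odd→even.
Parity must change: odd → even — passes.
ΔS = 0: S: 1/2 → 1/2 — passes.
ΔL = 0, ±1 (not L=0↔0): L: 0 → 1, ΔL = +1 — passes.
ΔJ = 0, ±1 (not J=0↔0): J: 1/2 → 3/2, ΔJ = +1 — passes.
All four E1 rules are satisfied.

allowed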